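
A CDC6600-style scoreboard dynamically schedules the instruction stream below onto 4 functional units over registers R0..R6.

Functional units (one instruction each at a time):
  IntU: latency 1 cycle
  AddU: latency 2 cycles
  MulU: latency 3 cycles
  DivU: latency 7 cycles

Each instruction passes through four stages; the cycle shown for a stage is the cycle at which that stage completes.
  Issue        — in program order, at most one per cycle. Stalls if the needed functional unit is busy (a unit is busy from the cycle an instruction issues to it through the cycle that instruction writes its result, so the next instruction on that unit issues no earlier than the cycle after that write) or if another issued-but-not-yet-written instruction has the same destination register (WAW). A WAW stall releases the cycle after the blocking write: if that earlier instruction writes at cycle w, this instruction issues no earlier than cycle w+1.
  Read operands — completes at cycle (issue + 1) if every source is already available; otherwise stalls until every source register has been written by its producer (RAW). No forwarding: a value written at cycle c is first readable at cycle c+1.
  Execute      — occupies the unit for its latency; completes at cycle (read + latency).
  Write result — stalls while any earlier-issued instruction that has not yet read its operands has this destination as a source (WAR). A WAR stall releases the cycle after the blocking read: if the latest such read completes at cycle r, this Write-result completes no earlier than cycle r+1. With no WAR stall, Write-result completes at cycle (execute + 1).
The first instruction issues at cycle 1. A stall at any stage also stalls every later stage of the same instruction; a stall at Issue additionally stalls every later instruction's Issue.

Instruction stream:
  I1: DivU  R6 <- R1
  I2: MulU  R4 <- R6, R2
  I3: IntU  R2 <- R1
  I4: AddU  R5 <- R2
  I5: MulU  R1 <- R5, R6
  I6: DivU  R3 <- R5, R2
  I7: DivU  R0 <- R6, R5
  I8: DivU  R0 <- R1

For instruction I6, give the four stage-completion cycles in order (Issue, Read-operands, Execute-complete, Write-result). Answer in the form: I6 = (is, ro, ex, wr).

I6 = (17, 18, 25, 26)

  I1 | 1 | 2 | 9 | 10
  I2 | 2 | 11 | 14 | 15   RAW R6: wait I1 write@10
  I3 | 3 | 4 | 5 | 12   WAR R2: wait I2 read@11
  I4 | 4 | 13 | 15 | 16   RAW R2: wait I3 write@12
  I5 | 16 | 17 | 20 | 21   struct: MulU busy until I2 writes@15
  I6 | 17 | 18 | 25 | 26
  I7 | 27 | 28 | 35 | 36   struct: DivU busy until I6 writes@26
  I8 | 37 | 38 | 45 | 46   struct: DivU busy until I7 writes@36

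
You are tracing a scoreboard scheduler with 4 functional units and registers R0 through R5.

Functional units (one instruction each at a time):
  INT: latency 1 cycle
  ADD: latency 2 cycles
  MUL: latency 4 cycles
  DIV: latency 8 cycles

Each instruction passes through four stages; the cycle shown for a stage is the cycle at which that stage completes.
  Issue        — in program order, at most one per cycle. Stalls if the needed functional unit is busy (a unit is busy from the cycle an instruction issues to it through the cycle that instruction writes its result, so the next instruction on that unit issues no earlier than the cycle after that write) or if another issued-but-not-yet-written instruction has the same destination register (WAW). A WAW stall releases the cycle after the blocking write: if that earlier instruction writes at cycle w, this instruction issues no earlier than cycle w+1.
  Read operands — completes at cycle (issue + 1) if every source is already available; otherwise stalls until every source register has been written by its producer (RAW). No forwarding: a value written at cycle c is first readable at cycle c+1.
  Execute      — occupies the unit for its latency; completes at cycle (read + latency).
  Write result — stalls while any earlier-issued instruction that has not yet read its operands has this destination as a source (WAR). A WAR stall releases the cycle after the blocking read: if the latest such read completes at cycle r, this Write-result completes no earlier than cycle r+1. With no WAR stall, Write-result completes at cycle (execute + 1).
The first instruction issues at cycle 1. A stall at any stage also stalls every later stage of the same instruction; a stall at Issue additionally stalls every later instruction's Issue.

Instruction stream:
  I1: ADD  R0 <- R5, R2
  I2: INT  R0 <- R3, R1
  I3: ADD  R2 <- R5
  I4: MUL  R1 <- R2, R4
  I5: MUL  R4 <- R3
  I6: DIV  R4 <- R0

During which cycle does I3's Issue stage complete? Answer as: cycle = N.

cycle = 7

c1: issue I1 (ADD)
c2: I1 read-ops
c4: I1 finished on ADD
c5: I1→R0
c6: issue I2 (INT)
c7: I2 read-ops · issue I3 (ADD)
c8: I2 finished on INT · I3 read-ops · issue I4 (MUL)
c9: I2→R0
c10: I3 finished on ADD
c11: I3→R2
c12: I4 read-ops
c16: I4 finished on MUL
c17: I4→R1
c18: issue I5 (MUL)
c19: I5 read-ops
c23: I5 finished on MUL
c24: I5→R4
c25: issue I6 (DIV)
c26: I6 read-ops
c34: I6 finished on DIV
c35: I6→R4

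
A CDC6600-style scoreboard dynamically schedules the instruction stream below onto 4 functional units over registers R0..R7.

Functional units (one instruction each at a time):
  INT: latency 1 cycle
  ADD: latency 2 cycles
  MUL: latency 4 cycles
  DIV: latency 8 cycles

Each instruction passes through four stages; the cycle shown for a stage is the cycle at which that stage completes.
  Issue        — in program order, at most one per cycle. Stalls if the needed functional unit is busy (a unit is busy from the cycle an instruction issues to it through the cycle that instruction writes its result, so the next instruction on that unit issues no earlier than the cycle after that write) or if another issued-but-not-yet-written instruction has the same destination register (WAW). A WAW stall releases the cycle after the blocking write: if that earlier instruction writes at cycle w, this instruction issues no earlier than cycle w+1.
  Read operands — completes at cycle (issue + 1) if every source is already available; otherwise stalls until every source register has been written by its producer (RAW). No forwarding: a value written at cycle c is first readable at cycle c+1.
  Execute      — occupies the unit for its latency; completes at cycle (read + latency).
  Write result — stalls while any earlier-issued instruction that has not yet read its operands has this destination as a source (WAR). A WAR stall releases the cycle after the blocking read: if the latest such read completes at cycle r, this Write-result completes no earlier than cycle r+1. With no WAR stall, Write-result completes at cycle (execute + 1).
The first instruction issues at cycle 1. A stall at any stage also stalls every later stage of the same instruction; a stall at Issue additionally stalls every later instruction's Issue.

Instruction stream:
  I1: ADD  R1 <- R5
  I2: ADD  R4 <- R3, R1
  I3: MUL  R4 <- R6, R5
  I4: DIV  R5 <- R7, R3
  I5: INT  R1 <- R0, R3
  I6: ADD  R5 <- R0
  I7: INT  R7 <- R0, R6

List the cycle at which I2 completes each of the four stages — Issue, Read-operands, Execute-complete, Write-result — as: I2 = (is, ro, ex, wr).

I2 = (6, 7, 9, 10)

I1: IS=1 RO=2 EX=4 WR=5
I2: IS=6 RO=7 EX=9 WR=10  [struct: ADD busy until I1 writes@5]
I3: IS=11 RO=12 EX=16 WR=17  [WAW R4: wait I2 write@10]
I4: IS=12 RO=13 EX=21 WR=22
I5: IS=13 RO=14 EX=15 WR=16
I6: IS=23 RO=24 EX=26 WR=27  [WAW R5: wait I4 write@22]
I7: IS=24 RO=25 EX=26 WR=27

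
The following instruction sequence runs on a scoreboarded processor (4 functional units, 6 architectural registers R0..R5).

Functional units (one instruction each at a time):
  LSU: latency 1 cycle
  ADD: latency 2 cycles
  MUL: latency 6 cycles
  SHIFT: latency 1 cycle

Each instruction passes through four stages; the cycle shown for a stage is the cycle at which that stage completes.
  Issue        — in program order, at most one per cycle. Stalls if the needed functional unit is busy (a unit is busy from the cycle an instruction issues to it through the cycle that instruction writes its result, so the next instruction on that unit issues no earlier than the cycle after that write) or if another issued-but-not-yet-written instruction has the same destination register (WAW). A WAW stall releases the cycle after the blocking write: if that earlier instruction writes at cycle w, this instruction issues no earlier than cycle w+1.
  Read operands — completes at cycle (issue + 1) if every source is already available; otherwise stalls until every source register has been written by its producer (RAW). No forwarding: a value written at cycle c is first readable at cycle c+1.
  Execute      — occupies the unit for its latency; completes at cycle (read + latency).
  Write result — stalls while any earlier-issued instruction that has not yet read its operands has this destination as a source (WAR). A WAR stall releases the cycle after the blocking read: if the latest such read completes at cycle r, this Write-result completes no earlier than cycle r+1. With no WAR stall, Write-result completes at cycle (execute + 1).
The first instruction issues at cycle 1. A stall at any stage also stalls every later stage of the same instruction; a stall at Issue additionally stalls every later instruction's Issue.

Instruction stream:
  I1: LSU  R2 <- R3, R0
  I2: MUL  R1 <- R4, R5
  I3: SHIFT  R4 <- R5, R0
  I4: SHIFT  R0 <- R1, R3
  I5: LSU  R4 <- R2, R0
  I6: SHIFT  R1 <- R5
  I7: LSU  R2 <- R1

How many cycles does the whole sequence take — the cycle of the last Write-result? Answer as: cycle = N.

I1 -> (1, 2, 3, 4)
I2 -> (2, 3, 9, 10)
I3 -> (3, 4, 5, 6)
I4 -> (7, 11, 12, 13)  // struct: SHIFT busy until I3 writes@6, RAW R1: wait I2 write@10
I5 -> (8, 14, 15, 16)  // RAW R0: wait I4 write@13
I6 -> (14, 15, 16, 17)  // struct: SHIFT busy until I4 writes@13
I7 -> (17, 18, 19, 20)  // struct: LSU busy until I5 writes@16

cycle = 20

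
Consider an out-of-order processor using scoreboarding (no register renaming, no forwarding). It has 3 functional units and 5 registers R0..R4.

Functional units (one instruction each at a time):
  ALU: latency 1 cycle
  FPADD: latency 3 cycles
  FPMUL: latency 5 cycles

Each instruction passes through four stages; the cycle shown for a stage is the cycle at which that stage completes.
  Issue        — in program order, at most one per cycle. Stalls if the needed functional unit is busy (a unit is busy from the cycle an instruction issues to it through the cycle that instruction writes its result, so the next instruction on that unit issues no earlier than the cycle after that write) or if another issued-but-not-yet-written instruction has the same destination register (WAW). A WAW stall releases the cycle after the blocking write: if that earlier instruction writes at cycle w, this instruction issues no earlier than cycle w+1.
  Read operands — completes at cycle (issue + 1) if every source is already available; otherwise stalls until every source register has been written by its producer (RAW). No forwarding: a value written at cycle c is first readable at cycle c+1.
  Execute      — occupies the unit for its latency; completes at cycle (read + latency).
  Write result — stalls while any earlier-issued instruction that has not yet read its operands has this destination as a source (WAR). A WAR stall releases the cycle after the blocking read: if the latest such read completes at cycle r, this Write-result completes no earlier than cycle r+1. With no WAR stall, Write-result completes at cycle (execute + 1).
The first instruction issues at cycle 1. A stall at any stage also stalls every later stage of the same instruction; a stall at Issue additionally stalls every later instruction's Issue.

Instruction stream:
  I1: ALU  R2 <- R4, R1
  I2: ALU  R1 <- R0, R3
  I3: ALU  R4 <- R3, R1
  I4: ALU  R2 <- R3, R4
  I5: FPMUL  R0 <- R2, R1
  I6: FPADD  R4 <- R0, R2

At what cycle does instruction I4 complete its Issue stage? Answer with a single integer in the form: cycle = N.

cycle = 13

  I1 | 1 | 2 | 3 | 4
  I2 | 5 | 6 | 7 | 8   struct: ALU busy until I1 writes@4
  I3 | 9 | 10 | 11 | 12   struct: ALU busy until I2 writes@8
  I4 | 13 | 14 | 15 | 16   struct: ALU busy until I3 writes@12
  I5 | 14 | 17 | 22 | 23   RAW R2: wait I4 write@16
  I6 | 15 | 24 | 27 | 28   RAW R0: wait I5 write@23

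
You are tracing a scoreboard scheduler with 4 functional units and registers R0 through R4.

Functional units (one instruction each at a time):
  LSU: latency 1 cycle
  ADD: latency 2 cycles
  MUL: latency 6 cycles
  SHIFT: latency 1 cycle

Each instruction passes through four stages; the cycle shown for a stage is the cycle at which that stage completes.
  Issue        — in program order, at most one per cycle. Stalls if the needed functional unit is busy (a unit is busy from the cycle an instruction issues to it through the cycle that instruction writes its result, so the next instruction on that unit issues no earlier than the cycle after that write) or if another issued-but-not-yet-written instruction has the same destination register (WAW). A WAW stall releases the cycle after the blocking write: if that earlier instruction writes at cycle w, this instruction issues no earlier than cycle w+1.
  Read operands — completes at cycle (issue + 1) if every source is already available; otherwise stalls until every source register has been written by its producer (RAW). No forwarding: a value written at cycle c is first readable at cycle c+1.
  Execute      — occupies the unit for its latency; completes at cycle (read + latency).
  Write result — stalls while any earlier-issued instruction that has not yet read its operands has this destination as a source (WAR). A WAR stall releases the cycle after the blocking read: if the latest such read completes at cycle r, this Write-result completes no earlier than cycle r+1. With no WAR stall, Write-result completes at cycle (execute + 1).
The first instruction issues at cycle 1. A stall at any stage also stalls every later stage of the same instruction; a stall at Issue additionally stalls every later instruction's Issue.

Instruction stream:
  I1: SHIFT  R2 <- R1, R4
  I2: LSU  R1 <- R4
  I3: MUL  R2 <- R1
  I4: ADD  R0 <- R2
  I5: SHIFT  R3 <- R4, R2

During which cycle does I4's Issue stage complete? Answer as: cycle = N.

cycle = 6

I1: IS=1 RO=2 EX=3 WR=4
I2: IS=2 RO=3 EX=4 WR=5
I3: IS=5 RO=6 EX=12 WR=13  [WAW R2: wait I1 write@4]
I4: IS=6 RO=14 EX=16 WR=17  [RAW R2: wait I3 write@13]
I5: IS=7 RO=14 EX=15 WR=16  [RAW R2: wait I3 write@13]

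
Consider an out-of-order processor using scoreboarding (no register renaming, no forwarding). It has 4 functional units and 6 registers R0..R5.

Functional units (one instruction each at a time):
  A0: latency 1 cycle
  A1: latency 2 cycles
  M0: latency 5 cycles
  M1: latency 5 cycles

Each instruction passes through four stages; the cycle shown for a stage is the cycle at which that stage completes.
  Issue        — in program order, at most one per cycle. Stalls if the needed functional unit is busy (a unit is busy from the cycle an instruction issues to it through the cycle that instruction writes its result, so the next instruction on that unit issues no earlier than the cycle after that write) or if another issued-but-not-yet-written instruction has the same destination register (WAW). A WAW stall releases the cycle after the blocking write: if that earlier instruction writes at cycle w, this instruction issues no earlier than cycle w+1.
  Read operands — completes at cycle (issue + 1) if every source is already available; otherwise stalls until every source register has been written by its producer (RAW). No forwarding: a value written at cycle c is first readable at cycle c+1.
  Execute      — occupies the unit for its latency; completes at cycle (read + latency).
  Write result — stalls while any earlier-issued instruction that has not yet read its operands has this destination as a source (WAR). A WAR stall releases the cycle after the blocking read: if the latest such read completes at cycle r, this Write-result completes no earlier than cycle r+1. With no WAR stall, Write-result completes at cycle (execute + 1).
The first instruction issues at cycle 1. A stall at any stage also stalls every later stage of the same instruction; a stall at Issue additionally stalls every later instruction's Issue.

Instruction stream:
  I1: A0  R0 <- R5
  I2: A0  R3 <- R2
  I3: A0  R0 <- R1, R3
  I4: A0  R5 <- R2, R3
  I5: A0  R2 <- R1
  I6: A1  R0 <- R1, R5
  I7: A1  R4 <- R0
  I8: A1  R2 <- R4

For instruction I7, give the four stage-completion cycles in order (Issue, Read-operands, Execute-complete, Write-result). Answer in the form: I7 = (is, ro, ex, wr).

I7 = (23, 24, 26, 27)

I1 -> (1, 2, 3, 4)
I2 -> (5, 6, 7, 8)  // struct: A0 busy until I1 writes@4
I3 -> (9, 10, 11, 12)  // struct: A0 busy until I2 writes@8
I4 -> (13, 14, 15, 16)  // struct: A0 busy until I3 writes@12
I5 -> (17, 18, 19, 20)  // struct: A0 busy until I4 writes@16
I6 -> (18, 19, 21, 22)
I7 -> (23, 24, 26, 27)  // struct: A1 busy until I6 writes@22
I8 -> (28, 29, 31, 32)  // struct: A1 busy until I7 writes@27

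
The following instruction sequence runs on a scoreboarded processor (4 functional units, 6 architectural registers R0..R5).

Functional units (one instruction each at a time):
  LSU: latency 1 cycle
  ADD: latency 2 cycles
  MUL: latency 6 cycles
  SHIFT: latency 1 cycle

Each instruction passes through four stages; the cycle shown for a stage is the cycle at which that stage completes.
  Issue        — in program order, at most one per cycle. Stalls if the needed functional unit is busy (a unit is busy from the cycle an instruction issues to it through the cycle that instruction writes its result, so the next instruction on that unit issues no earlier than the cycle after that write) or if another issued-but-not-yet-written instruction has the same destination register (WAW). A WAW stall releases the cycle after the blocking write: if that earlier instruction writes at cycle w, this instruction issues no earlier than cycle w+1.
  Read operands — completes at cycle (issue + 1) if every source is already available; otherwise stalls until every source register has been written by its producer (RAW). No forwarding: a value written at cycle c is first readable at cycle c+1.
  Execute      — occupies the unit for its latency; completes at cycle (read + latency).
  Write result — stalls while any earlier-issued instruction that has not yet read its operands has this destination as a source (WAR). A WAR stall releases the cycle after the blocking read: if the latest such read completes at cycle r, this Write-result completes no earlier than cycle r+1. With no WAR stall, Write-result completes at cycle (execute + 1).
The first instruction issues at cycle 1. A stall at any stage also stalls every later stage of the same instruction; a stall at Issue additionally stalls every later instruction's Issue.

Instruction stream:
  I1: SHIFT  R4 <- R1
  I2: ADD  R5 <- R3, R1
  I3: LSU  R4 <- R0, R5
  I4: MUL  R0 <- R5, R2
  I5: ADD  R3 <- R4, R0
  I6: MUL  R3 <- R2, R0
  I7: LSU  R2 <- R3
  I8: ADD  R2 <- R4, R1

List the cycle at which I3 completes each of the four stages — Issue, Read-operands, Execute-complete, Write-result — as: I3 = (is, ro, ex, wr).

I3 = (5, 7, 8, 9)

[I1] 1/2/3/4
[I2] 2/3/5/6
[I3] 5/7/8/9  (WAW R4: wait I1 write@4; RAW R5: wait I2 write@6)
[I4] 6/7/13/14
[I5] 7/15/17/18  (RAW R0: wait I4 write@14)
[I6] 19/20/26/27  (WAW R3: wait I5 write@18)
[I7] 20/28/29/30  (RAW R3: wait I6 write@27)
[I8] 31/32/34/35  (WAW R2: wait I7 write@30)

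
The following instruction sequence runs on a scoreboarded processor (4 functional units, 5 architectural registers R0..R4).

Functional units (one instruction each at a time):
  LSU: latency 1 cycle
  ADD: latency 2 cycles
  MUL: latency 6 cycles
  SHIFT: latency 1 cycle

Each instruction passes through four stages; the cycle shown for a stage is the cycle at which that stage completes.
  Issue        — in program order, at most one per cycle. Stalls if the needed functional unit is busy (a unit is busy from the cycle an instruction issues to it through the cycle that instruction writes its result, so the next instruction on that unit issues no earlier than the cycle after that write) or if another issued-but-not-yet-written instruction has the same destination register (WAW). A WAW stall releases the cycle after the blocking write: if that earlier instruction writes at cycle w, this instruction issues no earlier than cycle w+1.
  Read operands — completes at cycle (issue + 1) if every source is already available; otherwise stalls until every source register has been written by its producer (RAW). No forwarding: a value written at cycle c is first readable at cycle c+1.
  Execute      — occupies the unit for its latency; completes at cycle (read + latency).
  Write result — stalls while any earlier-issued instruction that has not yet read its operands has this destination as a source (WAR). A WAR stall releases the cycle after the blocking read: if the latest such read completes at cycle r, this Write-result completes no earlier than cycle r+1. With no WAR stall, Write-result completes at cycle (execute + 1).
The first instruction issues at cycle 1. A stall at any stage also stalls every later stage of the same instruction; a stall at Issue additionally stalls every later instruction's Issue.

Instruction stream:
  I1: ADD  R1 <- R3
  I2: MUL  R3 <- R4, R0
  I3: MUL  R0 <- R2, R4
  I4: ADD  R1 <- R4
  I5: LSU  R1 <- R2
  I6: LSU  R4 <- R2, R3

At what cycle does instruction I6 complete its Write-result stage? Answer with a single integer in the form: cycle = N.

cycle = 24

[1] I1→ADD
[2] I1 RO | I2→MUL
[3] I2 RO
[4] I1 EX
[5] I1 WR R1
[9] I2 EX
[10] I2 WR R3
[11] I3→MUL
[12] I3 RO | I4→ADD
[13] I4 RO
[15] I4 EX
[16] I4 WR R1
[17] I5→LSU
[18] I3 EX | I5 RO
[19] I3 WR R0 | I5 EX
[20] I5 WR R1
[21] I6→LSU
[22] I6 RO
[23] I6 EX
[24] I6 WR R4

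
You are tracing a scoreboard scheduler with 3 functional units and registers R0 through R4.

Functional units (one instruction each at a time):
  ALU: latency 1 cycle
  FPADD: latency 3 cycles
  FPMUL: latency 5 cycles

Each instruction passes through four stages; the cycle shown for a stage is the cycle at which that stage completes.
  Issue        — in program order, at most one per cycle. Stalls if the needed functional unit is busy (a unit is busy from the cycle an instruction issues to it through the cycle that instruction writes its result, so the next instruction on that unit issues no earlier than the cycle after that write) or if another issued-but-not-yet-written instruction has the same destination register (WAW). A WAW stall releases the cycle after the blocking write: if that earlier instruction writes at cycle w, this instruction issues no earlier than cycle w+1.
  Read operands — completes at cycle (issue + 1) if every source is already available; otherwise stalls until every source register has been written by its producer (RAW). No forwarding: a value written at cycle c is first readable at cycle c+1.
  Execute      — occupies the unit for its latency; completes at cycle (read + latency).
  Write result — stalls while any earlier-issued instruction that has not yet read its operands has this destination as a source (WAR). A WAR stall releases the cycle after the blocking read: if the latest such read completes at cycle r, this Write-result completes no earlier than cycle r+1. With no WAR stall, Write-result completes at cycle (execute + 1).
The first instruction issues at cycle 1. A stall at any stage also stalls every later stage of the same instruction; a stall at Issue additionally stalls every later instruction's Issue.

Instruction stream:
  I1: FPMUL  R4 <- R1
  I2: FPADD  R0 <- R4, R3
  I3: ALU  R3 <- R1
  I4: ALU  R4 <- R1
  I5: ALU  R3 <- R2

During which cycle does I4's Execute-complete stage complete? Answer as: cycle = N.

cycle 1: I1 dispatched to FPMUL
cycle 2: I1 operands ready, I2 dispatched to FPADD
cycle 3: I3 dispatched to ALU
cycle 4: I3 operands ready
cycle 5: I3 complete
cycle 7: I1 complete
cycle 8: R4←I1
cycle 9: I2 operands ready
cycle 10: R3←I3
cycle 11: I4 dispatched to ALU
cycle 12: I2 complete, I4 operands ready
cycle 13: R0←I2, I4 complete
cycle 14: R4←I4
cycle 15: I5 dispatched to ALU
cycle 16: I5 operands ready
cycle 17: I5 complete
cycle 18: R3←I5

cycle = 13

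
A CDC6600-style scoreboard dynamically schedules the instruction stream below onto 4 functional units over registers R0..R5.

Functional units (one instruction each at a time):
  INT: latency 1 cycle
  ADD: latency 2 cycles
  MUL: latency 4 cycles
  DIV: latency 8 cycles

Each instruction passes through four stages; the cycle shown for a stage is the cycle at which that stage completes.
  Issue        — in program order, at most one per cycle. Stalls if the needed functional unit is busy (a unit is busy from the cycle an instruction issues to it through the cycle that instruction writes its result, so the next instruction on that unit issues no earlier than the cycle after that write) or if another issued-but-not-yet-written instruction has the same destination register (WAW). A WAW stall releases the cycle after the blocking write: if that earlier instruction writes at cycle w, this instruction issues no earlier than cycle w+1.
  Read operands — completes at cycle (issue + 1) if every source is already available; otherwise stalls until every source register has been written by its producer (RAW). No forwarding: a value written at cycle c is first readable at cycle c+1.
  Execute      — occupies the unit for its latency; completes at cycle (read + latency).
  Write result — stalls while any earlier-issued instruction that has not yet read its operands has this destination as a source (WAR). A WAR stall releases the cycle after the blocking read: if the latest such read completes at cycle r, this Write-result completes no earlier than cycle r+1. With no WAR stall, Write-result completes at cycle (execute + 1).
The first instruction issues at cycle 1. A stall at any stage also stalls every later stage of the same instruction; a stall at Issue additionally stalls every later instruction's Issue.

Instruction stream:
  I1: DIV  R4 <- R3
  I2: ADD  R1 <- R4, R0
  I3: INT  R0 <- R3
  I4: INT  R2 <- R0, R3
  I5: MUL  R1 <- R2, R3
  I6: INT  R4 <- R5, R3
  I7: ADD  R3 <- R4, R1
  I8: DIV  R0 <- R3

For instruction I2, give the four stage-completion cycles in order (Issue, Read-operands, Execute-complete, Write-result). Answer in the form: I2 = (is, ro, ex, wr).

I2 = (2, 12, 14, 15)

I1 -> (1, 2, 10, 11)
I2 -> (2, 12, 14, 15)  // RAW R4: wait I1 write@11
I3 -> (3, 4, 5, 13)  // WAR R0: wait I2 read@12
I4 -> (14, 15, 16, 17)  // struct: INT busy until I3 writes@13
I5 -> (16, 18, 22, 23)  // WAW R1: wait I2 write@15, RAW R2: wait I4 write@17
I6 -> (18, 19, 20, 21)  // struct: INT busy until I4 writes@17
I7 -> (19, 24, 26, 27)  // RAW R1: wait I5 write@23
I8 -> (20, 28, 36, 37)  // RAW R3: wait I7 write@27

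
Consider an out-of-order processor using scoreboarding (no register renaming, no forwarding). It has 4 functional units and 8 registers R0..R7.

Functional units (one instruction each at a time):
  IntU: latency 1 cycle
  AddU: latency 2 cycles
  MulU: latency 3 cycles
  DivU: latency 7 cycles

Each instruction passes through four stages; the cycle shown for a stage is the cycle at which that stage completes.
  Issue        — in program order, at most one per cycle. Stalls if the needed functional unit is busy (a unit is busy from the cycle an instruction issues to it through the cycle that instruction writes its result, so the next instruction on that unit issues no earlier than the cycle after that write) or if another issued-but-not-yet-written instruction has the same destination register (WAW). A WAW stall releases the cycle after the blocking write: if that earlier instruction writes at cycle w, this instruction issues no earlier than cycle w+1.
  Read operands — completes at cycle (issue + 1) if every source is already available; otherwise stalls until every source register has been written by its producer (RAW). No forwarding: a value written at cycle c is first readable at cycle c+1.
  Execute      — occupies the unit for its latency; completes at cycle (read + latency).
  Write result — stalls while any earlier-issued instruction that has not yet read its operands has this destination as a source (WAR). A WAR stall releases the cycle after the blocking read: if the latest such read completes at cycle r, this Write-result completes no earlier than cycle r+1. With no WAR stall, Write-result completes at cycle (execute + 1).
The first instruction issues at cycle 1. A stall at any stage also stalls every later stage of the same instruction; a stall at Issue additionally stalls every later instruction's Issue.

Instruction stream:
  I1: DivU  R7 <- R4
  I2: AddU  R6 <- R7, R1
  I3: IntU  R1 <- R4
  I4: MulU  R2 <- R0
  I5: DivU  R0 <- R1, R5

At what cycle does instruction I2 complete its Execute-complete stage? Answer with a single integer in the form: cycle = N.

cycle = 13

[1] I1 dispatched to DivU
[2] I1 operands ready; I2 dispatched to AddU
[3] I3 dispatched to IntU
[4] I3 operands ready; I4 dispatched to MulU
[5] I3 complete; I4 operands ready
[8] I4 complete
[9] I1 complete; R2←I4
[10] R7←I1
[11] I2 operands ready; I5 dispatched to DivU
[12] R1←I3
[13] I2 complete; I5 operands ready
[14] R6←I2
[20] I5 complete
[21] R0←I5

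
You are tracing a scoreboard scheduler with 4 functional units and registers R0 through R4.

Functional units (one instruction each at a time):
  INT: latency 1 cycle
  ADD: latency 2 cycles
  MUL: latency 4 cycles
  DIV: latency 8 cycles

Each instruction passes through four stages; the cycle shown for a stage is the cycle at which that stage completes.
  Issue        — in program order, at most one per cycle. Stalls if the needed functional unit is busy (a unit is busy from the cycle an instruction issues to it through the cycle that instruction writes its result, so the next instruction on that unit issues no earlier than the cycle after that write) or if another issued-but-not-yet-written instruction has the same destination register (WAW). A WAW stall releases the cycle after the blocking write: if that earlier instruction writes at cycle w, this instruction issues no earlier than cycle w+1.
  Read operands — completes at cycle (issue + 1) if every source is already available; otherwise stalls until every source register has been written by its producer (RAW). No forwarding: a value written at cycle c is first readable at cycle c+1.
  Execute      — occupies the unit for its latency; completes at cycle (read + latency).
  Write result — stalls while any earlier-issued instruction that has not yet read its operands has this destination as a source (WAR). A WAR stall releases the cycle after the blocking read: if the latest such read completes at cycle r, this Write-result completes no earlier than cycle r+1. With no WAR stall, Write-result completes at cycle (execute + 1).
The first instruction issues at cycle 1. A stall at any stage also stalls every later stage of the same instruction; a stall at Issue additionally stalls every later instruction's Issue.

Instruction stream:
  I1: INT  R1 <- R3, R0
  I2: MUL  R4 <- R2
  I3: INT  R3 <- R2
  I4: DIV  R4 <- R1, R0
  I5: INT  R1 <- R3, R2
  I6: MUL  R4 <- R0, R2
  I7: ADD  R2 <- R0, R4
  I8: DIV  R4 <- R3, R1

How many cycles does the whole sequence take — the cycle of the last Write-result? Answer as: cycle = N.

t=1  I1→INT
t=2  I1 RO | I2→MUL
t=3  I1 EX | I2 RO
t=4  I1 WR R1
t=5  I3→INT
t=6  I3 RO
t=7  I2 EX | I3 EX
t=8  I2 WR R4 | I3 WR R3
t=9  I4→DIV
t=10  I4 RO | I5→INT
t=11  I5 RO
t=12  I5 EX
t=13  I5 WR R1
t=18  I4 EX
t=19  I4 WR R4
t=20  I6→MUL
t=21  I6 RO | I7→ADD
t=25  I6 EX
t=26  I6 WR R4
t=27  I7 RO | I8→DIV
t=28  I8 RO
t=29  I7 EX
t=30  I7 WR R2
t=36  I8 EX
t=37  I8 WR R4

cycle = 37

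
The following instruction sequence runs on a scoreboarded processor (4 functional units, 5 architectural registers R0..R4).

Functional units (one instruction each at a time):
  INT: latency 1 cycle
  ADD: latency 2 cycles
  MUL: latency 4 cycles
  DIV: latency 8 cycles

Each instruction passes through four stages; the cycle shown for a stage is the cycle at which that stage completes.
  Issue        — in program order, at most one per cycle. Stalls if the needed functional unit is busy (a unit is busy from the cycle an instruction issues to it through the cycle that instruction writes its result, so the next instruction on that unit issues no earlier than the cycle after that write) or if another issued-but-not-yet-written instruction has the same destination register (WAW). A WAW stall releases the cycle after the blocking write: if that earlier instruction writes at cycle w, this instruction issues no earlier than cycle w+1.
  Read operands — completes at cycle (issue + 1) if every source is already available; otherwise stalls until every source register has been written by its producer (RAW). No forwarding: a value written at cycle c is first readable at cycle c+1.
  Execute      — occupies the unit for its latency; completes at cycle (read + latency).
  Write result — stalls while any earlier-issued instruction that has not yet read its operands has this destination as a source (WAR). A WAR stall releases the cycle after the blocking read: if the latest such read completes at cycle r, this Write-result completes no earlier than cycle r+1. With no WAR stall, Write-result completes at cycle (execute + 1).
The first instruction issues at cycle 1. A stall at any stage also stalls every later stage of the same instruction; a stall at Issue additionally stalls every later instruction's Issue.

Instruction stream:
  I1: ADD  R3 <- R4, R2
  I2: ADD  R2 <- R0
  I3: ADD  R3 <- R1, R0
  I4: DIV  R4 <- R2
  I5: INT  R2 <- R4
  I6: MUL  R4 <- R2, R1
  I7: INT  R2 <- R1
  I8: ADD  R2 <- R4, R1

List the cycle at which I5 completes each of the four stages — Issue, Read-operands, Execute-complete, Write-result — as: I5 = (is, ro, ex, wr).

I5 = (13, 23, 24, 25)

  I1 | 1 | 2 | 4 | 5
  I2 | 6 | 7 | 9 | 10   struct: ADD busy until I1 writes@5
  I3 | 11 | 12 | 14 | 15   struct: ADD busy until I2 writes@10
  I4 | 12 | 13 | 21 | 22
  I5 | 13 | 23 | 24 | 25   RAW R4: wait I4 write@22
  I6 | 23 | 26 | 30 | 31   WAW R4: wait I4 write@22 · RAW R2: wait I5 write@25
  I7 | 26 | 27 | 28 | 29   struct: INT busy until I5 writes@25
  I8 | 30 | 32 | 34 | 35   WAW R2: wait I7 write@29 · RAW R4: wait I6 write@31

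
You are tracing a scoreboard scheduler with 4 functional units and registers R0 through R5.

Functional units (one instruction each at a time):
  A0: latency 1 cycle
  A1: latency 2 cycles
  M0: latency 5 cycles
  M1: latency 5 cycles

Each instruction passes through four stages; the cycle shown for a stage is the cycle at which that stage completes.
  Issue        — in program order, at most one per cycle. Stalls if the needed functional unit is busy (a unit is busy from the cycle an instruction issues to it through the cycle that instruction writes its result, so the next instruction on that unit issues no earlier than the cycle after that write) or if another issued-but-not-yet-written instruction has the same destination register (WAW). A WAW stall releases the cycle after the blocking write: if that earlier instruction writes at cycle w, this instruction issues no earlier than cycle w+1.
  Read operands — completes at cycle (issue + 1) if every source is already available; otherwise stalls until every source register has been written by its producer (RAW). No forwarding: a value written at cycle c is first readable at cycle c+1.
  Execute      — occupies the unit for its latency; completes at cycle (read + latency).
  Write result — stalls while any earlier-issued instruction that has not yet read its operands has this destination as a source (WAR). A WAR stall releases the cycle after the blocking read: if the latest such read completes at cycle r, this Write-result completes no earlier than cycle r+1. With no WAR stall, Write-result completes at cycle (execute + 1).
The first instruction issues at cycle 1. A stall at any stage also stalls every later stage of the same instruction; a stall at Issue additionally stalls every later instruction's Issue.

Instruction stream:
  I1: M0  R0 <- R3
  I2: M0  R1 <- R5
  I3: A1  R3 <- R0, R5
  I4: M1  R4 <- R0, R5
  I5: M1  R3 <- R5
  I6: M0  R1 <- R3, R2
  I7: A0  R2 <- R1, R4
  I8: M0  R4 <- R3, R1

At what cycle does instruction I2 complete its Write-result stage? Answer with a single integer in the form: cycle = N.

cycle 1: I1→M0
cycle 2: I1 RO
cycle 7: I1 EX
cycle 8: I1 WR R0
cycle 9: I2→M0
cycle 10: I2 RO; I3→A1
cycle 11: I3 RO; I4→M1
cycle 12: I4 RO
cycle 13: I3 EX
cycle 14: I3 WR R3
cycle 15: I2 EX
cycle 16: I2 WR R1
cycle 17: I4 EX
cycle 18: I4 WR R4
cycle 19: I5→M1
cycle 20: I5 RO; I6→M0
cycle 21: I7→A0
cycle 25: I5 EX
cycle 26: I5 WR R3
cycle 27: I6 RO
cycle 32: I6 EX
cycle 33: I6 WR R1
cycle 34: I7 RO; I8→M0
cycle 35: I7 EX; I8 RO
cycle 36: I7 WR R2
cycle 40: I8 EX
cycle 41: I8 WR R4

cycle = 16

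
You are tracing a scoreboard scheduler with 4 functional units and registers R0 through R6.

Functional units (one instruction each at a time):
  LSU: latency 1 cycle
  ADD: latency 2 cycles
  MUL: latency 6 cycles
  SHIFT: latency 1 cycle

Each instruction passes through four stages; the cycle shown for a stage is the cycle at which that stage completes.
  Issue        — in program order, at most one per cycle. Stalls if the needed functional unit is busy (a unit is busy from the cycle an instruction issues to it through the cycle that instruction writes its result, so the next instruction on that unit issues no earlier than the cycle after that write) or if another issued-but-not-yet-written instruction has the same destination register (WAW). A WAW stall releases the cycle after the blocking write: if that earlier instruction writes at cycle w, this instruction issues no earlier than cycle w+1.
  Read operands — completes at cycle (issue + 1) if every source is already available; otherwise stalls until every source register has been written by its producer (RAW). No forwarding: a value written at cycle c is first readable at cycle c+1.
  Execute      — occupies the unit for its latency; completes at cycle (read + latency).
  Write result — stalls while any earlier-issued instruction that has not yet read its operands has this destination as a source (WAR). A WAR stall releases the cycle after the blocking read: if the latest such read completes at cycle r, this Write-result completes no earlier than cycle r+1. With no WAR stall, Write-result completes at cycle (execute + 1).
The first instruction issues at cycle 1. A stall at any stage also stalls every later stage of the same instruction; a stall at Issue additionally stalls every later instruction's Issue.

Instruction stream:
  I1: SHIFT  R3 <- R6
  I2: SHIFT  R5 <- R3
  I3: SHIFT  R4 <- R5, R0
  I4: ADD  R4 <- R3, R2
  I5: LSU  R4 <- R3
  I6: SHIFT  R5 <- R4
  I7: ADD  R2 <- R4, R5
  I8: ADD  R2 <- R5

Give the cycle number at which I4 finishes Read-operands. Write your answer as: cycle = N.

c1: I1 issues→SHIFT
c2: I1 reads
c3: I1 exec-done
c4: I1 writes R3
c5: I2 issues→SHIFT
c6: I2 reads
c7: I2 exec-done
c8: I2 writes R5
c9: I3 issues→SHIFT
c10: I3 reads
c11: I3 exec-done
c12: I3 writes R4
c13: I4 issues→ADD
c14: I4 reads
c16: I4 exec-done
c17: I4 writes R4
c18: I5 issues→LSU
c19: I5 reads; I6 issues→SHIFT
c20: I5 exec-done; I7 issues→ADD
c21: I5 writes R4
c22: I6 reads
c23: I6 exec-done
c24: I6 writes R5
c25: I7 reads
c27: I7 exec-done
c28: I7 writes R2
c29: I8 issues→ADD
c30: I8 reads
c32: I8 exec-done
c33: I8 writes R2

cycle = 14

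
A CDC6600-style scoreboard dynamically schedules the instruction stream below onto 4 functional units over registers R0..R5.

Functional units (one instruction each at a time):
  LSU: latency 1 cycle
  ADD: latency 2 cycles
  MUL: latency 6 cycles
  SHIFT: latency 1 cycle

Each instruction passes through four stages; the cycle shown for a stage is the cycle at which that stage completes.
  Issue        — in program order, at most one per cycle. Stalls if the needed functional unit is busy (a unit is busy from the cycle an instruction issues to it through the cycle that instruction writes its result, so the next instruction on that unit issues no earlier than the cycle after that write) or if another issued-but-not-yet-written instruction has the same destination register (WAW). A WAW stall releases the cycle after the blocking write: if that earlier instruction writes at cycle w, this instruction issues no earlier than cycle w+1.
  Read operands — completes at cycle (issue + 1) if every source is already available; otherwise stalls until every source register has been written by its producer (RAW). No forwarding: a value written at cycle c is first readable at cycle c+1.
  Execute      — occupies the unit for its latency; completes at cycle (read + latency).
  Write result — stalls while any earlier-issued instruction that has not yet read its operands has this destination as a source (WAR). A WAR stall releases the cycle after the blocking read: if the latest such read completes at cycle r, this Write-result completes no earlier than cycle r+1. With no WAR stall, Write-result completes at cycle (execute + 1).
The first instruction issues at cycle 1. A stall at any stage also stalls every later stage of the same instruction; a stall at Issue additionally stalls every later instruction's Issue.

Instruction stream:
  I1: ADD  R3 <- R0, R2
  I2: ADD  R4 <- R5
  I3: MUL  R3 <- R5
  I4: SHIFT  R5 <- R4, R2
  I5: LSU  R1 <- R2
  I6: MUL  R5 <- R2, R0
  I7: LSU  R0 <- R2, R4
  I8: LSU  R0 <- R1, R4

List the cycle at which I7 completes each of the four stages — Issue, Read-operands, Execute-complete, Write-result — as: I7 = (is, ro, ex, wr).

I7 = (17, 18, 19, 20)

I1  is:1  ro:2  ex:4  wr:5
I2  is:6  ro:7  ex:9  wr:10  — struct: ADD busy until I1 writes@5
I3  is:7  ro:8  ex:14  wr:15
I4  is:8  ro:11  ex:12  wr:13  — RAW R4: wait I2 write@10
I5  is:9  ro:10  ex:11  wr:12
I6  is:16  ro:17  ex:23  wr:24  — struct: MUL busy until I3 writes@15
I7  is:17  ro:18  ex:19  wr:20
I8  is:21  ro:22  ex:23  wr:24  — struct: LSU busy until I7 writes@20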